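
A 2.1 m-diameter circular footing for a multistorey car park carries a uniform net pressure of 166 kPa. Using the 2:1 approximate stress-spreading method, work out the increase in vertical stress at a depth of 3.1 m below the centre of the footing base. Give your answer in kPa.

Δσ_z ≈ 27.1 kPa

By the 2:1 method the load spreads at 1 horizontal : 2 vertical, so at depth z the loaded area has grown by z in each plan dimension:
Δσ ≈ qD²/(D+z)² = 166×2.1²/(2.1+3.1)² = 27.073 kPa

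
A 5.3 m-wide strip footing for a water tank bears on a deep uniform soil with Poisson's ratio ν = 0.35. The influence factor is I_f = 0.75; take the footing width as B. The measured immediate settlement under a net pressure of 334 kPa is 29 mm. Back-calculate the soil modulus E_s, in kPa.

E_s ≈ 40200 kPa

S_e = q·B·(1−ν²)/E_s · I_f  ⇒  E_s = q·B·(1−ν²)·I_f / S_e.
E_s = 334 × 5.3 × 0.8775 × 0.75 / 0.029 = 40170 kPa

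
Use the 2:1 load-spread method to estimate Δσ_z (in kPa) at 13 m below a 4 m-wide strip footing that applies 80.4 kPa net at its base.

By the 2:1 method the load spreads at 1 horizontal : 2 vertical, so at depth z the loaded area has grown by z in each plan dimension:
Δσ = qB/(B+z) = 80.4×4/(4+13) = 18.918 kPa

Δσ_z ≈ 18.9 kPa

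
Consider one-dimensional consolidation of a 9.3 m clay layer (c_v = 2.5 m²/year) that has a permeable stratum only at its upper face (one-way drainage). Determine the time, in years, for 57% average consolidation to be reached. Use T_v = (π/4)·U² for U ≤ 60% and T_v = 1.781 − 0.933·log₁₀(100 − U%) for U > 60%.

Drainage path length: H_d = H = 9.3 m (single drainage).
U ≤ 60%: T_v = (π/4)·U² = (π/4)×0.57² = 0.25518.
t = T_v·H_d²/c_v = 0.25518×9.3²/2.5 = 8.828 years.

t ≈ 8.83 years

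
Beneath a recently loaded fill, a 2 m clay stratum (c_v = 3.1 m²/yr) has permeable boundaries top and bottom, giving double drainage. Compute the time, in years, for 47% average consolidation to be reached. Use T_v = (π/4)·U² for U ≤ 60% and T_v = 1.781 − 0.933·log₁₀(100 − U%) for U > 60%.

t ≈ 0.056 years

Drainage path length: H_d = H/2 = 1 m (double drainage).
U ≤ 60%: T_v = (π/4)·U² = (π/4)×0.47² = 0.17349.
t = T_v·H_d²/c_v = 0.17349×1²/3.1 = 0.05596 years.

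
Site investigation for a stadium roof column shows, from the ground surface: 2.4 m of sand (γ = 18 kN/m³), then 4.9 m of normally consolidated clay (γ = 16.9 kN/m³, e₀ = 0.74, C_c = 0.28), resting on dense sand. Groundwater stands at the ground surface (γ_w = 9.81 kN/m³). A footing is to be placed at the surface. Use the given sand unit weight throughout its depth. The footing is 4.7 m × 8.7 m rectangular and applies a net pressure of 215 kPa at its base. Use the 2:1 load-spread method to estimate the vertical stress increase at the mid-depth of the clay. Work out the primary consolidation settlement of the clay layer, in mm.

S_c ≈ 357 mm

Mid-depth of clay below the ground surface: z = 2.4 + 4.9/2 = 4.85 m.
Total vertical stress at mid-clay: σ_v = 18×2.4 + 16.9×2.45 = 84.605 kPa.
Pore pressure: u = 9.81×(4.85 − 0) = 47.578 kPa.
Initial effective stress: σ'_0 = σ_v − u = 84.605 − 47.578 = 37.027 kPa.
Stress increase at mid-clay by the 2:1 spreading method:
Δσ = qBL/((B+z)(L+z)) = 215×4.7×8.7/((4.7+4.85)(8.7+4.85)) = 67.938 kPa
Final effective stress: σ'_f = σ'_0 + Δσ = 37.027 + 67.938 = 104.97 kPa.
Normally consolidated clay, so the full stress increment lies on the virgin compression line:
S_c = C_c·H/(1+e₀)·log₁₀(σ'_f/σ'_0) = 0.28×4.9/(1+0.74)×log₁₀(104.97/37.027)
    = 0.78851 × 0.45255 = 0.3568 m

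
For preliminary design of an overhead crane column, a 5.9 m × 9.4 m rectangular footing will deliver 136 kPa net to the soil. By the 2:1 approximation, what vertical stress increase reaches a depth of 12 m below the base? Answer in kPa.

By the 2:1 method the load spreads at 1 horizontal : 2 vertical, so at depth z the loaded area has grown by z in each plan dimension:
Δσ = qBL/((B+z)(L+z)) = 136×5.9×9.4/((5.9+12)(9.4+12)) = 19.69 kPa

Δσ_z ≈ 19.7 kPa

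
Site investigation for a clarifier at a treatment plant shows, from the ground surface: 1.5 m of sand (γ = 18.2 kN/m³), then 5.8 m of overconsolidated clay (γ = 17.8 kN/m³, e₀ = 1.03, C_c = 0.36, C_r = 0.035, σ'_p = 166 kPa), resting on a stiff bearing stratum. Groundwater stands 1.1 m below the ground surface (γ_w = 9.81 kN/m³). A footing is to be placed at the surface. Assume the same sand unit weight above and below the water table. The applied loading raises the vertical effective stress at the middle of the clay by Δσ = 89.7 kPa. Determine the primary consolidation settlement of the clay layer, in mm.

Mid-depth of clay below the ground surface: z = 1.5 + 5.8/2 = 4.4 m.
Total vertical stress at mid-clay: σ_v = 18.2×1.5 + 17.8×2.9 = 78.92 kPa.
Pore pressure: u = 9.81×(4.4 − 1.1) = 32.373 kPa.
Initial effective stress: σ'_0 = σ_v − u = 78.92 − 32.373 = 46.547 kPa.
Final effective stress: σ'_f = 46.547 + 89.7 = 136.25 kPa.
σ'_f = 136.25 ≤ σ'_p = 166 kPa, so the clay remains overconsolidated and only the recompression index applies:
S_c = C_r·H/(1+e₀)·log₁₀(σ'_f/σ'_0) = 0.035×5.8/2.03×log₁₀(136.25/46.547)
    = 0.099999 × 0.46644 = 0.04664 m

S_c ≈ 46.6 mm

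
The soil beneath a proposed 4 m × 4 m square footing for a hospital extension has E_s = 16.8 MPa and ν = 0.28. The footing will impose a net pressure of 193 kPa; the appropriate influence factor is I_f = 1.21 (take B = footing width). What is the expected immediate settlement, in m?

S_e ≈ 0.0512 m

Immediate (elastic) settlement: S_e = q·B·(1−ν²)/E_s · I_f.
E_s = 16.8 MPa = 16800 kPa.
S_e = 193 × 4 × (1 − 0.28²) / 16800 × 1.21
    = 193 × 4 × 0.9216 / 16800 × 1.21
    = 0.05124 m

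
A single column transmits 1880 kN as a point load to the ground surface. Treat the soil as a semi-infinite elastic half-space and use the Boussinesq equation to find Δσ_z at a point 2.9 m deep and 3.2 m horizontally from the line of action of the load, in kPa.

Δσ_z ≈ 14.6 kPa

Boussinesq vertical stress below a point load on an elastic half-space:
Δσ_z = 3P/(2πz²) · [1 + (r/z)²]^(−5/2)
r/z = 3.2/2.9 = 1.1034; [1+(r/z)²]^(−5/2) = 0.13655.
Δσ_z = 3×1880/(2π×2.9²) × 0.13655 = 106.73 × 0.13655 = 14.57 kPa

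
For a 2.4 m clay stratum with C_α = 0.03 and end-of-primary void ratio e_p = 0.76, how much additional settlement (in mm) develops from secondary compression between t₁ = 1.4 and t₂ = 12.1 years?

Secondary compression: S_s = C_α·H/(1+e_p)·log₁₀(t₂/t₁)
S_s = 0.03×2.4/(1+0.76)×log₁₀(12.1/1.4)
    = 0.04091 × 0.9367 = 0.03832 m

S_s ≈ 38.3 mm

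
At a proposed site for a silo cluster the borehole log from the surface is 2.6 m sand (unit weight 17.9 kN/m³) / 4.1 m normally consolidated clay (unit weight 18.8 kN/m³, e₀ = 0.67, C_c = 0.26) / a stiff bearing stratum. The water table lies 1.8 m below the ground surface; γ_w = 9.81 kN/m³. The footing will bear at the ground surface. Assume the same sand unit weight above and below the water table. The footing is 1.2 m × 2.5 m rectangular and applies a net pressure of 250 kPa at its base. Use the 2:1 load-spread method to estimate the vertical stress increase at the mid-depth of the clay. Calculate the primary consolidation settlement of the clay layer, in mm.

S_c ≈ 75.7 mm

Mid-depth of clay below the ground surface: z = 2.6 + 4.1/2 = 4.65 m.
Total vertical stress at mid-clay: σ_v = 17.9×2.6 + 18.8×2.05 = 85.08 kPa.
Pore pressure: u = 9.81×(4.65 − 1.8) = 27.959 kPa.
Initial effective stress: σ'_0 = σ_v − u = 85.08 − 27.959 = 57.121 kPa.
Stress increase at mid-clay by the 2:1 spreading method:
Δσ = qBL/((B+z)(L+z)) = 250×1.2×2.5/((1.2+4.65)(2.5+4.65)) = 17.931 kPa
Final effective stress: σ'_f = σ'_0 + Δσ = 57.121 + 17.931 = 75.052 kPa.
Normally consolidated clay, so the full stress increment lies on the virgin compression line:
S_c = C_c·H/(1+e₀)·log₁₀(σ'_f/σ'_0) = 0.26×4.1/(1+0.67)×log₁₀(75.052/57.121)
    = 0.63832 × 0.11857 = 0.07569 m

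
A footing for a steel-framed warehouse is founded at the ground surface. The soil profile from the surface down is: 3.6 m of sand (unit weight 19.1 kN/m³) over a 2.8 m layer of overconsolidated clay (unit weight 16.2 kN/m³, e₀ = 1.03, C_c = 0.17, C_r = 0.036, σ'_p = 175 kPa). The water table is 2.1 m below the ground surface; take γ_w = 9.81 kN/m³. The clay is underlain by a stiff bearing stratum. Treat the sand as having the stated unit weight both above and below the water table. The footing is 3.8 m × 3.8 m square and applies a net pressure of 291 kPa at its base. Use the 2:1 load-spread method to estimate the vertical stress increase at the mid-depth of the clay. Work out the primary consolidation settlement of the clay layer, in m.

S_c ≈ 0.0134 m

Mid-depth of clay below the ground surface: z = 3.6 + 2.8/2 = 5 m.
Total vertical stress at mid-clay: σ_v = 19.1×3.6 + 16.2×1.4 = 91.44 kPa.
Pore pressure: u = 9.81×(5 − 2.1) = 28.449 kPa.
Initial effective stress: σ'_0 = σ_v − u = 91.44 − 28.449 = 62.991 kPa.
Stress increase at mid-clay by the 2:1 spreading method:
Δσ = qBL/((B+z)(L+z)) = 291×3.8×3.8/((3.8+5)(3.8+5)) = 54.262 kPa
Final effective stress: σ'_f = 62.991 + 54.262 = 117.25 kPa.
σ'_f = 117.25 ≤ σ'_p = 175 kPa, so the clay remains overconsolidated and only the recompression index applies:
S_c = C_r·H/(1+e₀)·log₁₀(σ'_f/σ'_0) = 0.036×2.8/2.03×log₁₀(117.25/62.991)
    = 0.049655 × 0.26983 = 0.0134 m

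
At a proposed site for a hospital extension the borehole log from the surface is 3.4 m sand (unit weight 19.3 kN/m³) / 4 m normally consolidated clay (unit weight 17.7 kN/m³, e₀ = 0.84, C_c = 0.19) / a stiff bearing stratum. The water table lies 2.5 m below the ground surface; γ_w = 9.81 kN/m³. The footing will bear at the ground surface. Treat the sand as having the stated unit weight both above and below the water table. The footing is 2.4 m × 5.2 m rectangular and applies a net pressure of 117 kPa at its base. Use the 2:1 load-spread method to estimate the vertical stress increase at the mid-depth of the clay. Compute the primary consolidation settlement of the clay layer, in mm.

Mid-depth of clay below the ground surface: z = 3.4 + 4/2 = 5.4 m.
Total vertical stress at mid-clay: σ_v = 19.3×3.4 + 17.7×2 = 101.02 kPa.
Pore pressure: u = 9.81×(5.4 − 2.5) = 28.449 kPa.
Initial effective stress: σ'_0 = σ_v − u = 101.02 − 28.449 = 72.571 kPa.
Stress increase at mid-clay by the 2:1 spreading method:
Δσ = qBL/((B+z)(L+z)) = 117×2.4×5.2/((2.4+5.4)(5.2+5.4)) = 17.66 kPa
Final effective stress: σ'_f = σ'_0 + Δσ = 72.571 + 17.66 = 90.231 kPa.
Normally consolidated clay, so the full stress increment lies on the virgin compression line:
S_c = C_c·H/(1+e₀)·log₁₀(σ'_f/σ'_0) = 0.19×4/(1+0.84)×log₁₀(90.231/72.571)
    = 0.41304 × 0.094593 = 0.03907 m

S_c ≈ 39.1 mm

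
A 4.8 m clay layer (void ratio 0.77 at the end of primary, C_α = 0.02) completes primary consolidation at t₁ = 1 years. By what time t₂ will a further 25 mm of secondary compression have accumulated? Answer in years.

t₂ ≈ 2.89 years

S_s = C_α·H/(1+e_p)·log₁₀(t₂/t₁) ⇒ log₁₀(t₂/t₁) = S_s·(1+e_p)/(C_α·H).
log₁₀(t₂/t₁) = 0.025 × (1+0.77) / (0.02×4.8) = 0.4609
t₂ = t₁ × 10^0.4609 = 1 × 2.89 = 2.89 years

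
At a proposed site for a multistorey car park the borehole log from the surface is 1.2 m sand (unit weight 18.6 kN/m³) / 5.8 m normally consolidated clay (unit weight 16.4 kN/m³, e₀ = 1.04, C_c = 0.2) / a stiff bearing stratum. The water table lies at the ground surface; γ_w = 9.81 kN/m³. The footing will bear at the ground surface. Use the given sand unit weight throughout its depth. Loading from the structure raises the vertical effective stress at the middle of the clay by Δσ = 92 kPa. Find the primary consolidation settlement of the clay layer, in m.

Mid-depth of clay below the ground surface: z = 1.2 + 5.8/2 = 4.1 m.
Total vertical stress at mid-clay: σ_v = 18.6×1.2 + 16.4×2.9 = 69.88 kPa.
Pore pressure: u = 9.81×(4.1 − 0) = 40.221 kPa.
Initial effective stress: σ'_0 = σ_v − u = 69.88 − 40.221 = 29.659 kPa.
Final effective stress: σ'_f = σ'_0 + Δσ = 29.659 + 92 = 121.66 kPa.
Normally consolidated clay, so the full stress increment lies on the virgin compression line:
S_c = C_c·H/(1+e₀)·log₁₀(σ'_f/σ'_0) = 0.2×5.8/(1+1.04)×log₁₀(121.66/29.659)
    = 0.56863 × 0.61299 = 0.3486 m

S_c ≈ 0.349 m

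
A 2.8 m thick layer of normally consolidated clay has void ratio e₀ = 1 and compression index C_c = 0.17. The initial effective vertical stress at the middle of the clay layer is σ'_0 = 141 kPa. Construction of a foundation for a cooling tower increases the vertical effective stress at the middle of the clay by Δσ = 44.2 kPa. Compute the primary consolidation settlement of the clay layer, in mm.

Final effective stress: σ'_f = σ'_0 + Δσ = 141 + 44.2 = 185.2 kPa.
Normally consolidated clay, so the full stress increment lies on the virgin compression line:
S_c = C_c·H/(1+e₀)·log₁₀(σ'_f/σ'_0) = 0.17×2.8/(1+1)×log₁₀(185.2/141)
    = 0.238 × 0.11842 = 0.02818 m

S_c ≈ 28.2 mm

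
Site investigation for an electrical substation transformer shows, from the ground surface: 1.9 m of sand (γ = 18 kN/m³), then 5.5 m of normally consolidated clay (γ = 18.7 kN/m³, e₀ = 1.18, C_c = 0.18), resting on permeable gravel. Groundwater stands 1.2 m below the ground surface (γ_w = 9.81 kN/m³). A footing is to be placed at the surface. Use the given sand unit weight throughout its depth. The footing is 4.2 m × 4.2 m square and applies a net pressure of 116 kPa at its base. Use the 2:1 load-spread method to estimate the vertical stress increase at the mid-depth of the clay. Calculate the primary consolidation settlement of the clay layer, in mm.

Mid-depth of clay below the ground surface: z = 1.9 + 5.5/2 = 4.65 m.
Total vertical stress at mid-clay: σ_v = 18×1.9 + 18.7×2.75 = 85.625 kPa.
Pore pressure: u = 9.81×(4.65 − 1.2) = 33.845 kPa.
Initial effective stress: σ'_0 = σ_v − u = 85.625 − 33.845 = 51.78 kPa.
Stress increase at mid-clay by the 2:1 spreading method:
Δσ = qBL/((B+z)(L+z)) = 116×4.2×4.2/((4.2+4.65)(4.2+4.65)) = 26.126 kPa
Final effective stress: σ'_f = σ'_0 + Δσ = 51.78 + 26.126 = 77.906 kPa.
Normally consolidated clay, so the full stress increment lies on the virgin compression line:
S_c = C_c·H/(1+e₀)·log₁₀(σ'_f/σ'_0) = 0.18×5.5/(1+1.18)×log₁₀(77.906/51.78)
    = 0.45413 × 0.17741 = 0.08057 m

S_c ≈ 80.6 mm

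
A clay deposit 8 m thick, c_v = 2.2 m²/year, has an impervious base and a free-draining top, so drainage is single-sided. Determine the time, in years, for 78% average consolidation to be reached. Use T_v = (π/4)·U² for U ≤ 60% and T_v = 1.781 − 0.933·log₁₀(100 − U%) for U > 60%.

Drainage path length: H_d = H = 8 m (single drainage).
U > 60%: T_v = 1.781 − 0.933·log₁₀(100 − 78) = 0.52852.
t = T_v·H_d²/c_v = 0.52852×8²/2.2 = 15.38 years.

t ≈ 15.4 years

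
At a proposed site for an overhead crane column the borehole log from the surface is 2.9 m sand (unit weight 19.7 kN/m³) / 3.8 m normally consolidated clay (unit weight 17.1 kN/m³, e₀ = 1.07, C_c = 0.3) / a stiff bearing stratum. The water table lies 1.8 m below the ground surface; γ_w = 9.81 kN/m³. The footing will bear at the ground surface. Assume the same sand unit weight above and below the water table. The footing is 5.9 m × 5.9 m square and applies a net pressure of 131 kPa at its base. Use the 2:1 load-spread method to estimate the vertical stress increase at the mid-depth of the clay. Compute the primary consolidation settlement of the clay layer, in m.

S_c ≈ 0.121 m

Mid-depth of clay below the ground surface: z = 2.9 + 3.8/2 = 4.8 m.
Total vertical stress at mid-clay: σ_v = 19.7×2.9 + 17.1×1.9 = 89.62 kPa.
Pore pressure: u = 9.81×(4.8 − 1.8) = 29.43 kPa.
Initial effective stress: σ'_0 = σ_v − u = 89.62 − 29.43 = 60.19 kPa.
Stress increase at mid-clay by the 2:1 spreading method:
Δσ = qBL/((B+z)(L+z)) = 131×5.9×5.9/((5.9+4.8)(5.9+4.8)) = 39.83 kPa
Final effective stress: σ'_f = σ'_0 + Δσ = 60.19 + 39.83 = 100.02 kPa.
Normally consolidated clay, so the full stress increment lies on the virgin compression line:
S_c = C_c·H/(1+e₀)·log₁₀(σ'_f/σ'_0) = 0.3×3.8/(1+1.07)×log₁₀(100.02/60.19)
    = 0.55072 × 0.22056 = 0.1215 m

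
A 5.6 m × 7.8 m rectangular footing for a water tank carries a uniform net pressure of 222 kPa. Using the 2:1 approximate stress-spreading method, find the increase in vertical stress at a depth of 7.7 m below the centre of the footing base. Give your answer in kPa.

Δσ_z ≈ 47 kPa

By the 2:1 method the load spreads at 1 horizontal : 2 vertical, so at depth z the loaded area has grown by z in each plan dimension:
Δσ = qBL/((B+z)(L+z)) = 222×5.6×7.8/((5.6+7.7)(7.8+7.7)) = 47.038 kPa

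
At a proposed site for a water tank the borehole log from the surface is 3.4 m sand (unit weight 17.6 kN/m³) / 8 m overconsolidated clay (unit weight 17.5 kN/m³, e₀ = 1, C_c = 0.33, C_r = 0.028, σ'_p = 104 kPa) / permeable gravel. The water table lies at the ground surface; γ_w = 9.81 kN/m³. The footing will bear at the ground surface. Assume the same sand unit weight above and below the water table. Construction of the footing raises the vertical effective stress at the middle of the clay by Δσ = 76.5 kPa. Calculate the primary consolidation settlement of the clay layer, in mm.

Mid-depth of clay below the ground surface: z = 3.4 + 8/2 = 7.4 m.
Total vertical stress at mid-clay: σ_v = 17.6×3.4 + 17.5×4 = 129.84 kPa.
Pore pressure: u = 9.81×(7.4 − 0) = 72.594 kPa.
Initial effective stress: σ'_0 = σ_v − u = 129.84 − 72.594 = 57.246 kPa.
Final effective stress: σ'_f = 57.246 + 76.5 = 133.75 kPa.
σ'_f = 133.75 > σ'_p = 104 kPa, so the stress path crosses the preconsolidation pressure — recompression up to σ'_p, then virgin compression beyond:
S_c = H/(1+e₀)·[C_r·log₁₀(σ'_p/σ'_0) + C_c·log₁₀(σ'_f/σ'_p)]
    = 8/2 × [0.028×log₁₀(104/57.246) + 0.33×log₁₀(133.75/104)]
    = 4 × [0.0072601 + 0.036056] = 0.1733 m

S_c ≈ 173 mm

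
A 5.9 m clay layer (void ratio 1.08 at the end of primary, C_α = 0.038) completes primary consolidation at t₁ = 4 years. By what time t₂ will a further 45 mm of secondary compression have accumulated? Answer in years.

S_s = C_α·H/(1+e_p)·log₁₀(t₂/t₁) ⇒ log₁₀(t₂/t₁) = S_s·(1+e_p)/(C_α·H).
log₁₀(t₂/t₁) = 0.045 × (1+1.08) / (0.038×5.9) = 0.4175
t₂ = t₁ × 10^0.4175 = 4 × 2.615 = 10.46 years

t₂ ≈ 10.5 years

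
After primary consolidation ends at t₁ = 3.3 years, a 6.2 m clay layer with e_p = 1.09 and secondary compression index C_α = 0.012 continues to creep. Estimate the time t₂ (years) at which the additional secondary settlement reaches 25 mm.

S_s = C_α·H/(1+e_p)·log₁₀(t₂/t₁) ⇒ log₁₀(t₂/t₁) = S_s·(1+e_p)/(C_α·H).
log₁₀(t₂/t₁) = 0.025 × (1+1.09) / (0.012×6.2) = 0.7023
t₂ = t₁ × 10^0.7023 = 3.3 × 5.038 = 16.63 years

t₂ ≈ 16.6 years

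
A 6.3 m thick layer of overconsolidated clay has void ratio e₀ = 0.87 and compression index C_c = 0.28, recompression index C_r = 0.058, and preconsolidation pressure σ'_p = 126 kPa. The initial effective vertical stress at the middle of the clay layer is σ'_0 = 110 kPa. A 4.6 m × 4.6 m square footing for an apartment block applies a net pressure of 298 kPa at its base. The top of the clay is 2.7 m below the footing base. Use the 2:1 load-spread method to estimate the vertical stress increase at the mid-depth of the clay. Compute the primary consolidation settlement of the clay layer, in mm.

Mid-depth of clay below the footing base: z = 2.7 + 6.3/2 = 5.85 m.
Stress increase at mid-clay by the 2:1 spreading method:
Δσ = qBL/((B+z)(L+z)) = 298×4.6×4.6/((4.6+5.85)(4.6+5.85)) = 57.743 kPa
Final effective stress: σ'_f = 110 + 57.743 = 167.74 kPa.
σ'_f = 167.74 > σ'_p = 126 kPa, so the stress path crosses the preconsolidation pressure — recompression up to σ'_p, then virgin compression beyond:
S_c = H/(1+e₀)·[C_r·log₁₀(σ'_p/σ'_0) + C_c·log₁₀(σ'_f/σ'_p)]
    = 6.3/1.87 × [0.058×log₁₀(126/110) + 0.28×log₁₀(167.74/126)]
    = 3.369 × [0.0034207 + 0.034795] = 0.1287 m

S_c ≈ 129 mm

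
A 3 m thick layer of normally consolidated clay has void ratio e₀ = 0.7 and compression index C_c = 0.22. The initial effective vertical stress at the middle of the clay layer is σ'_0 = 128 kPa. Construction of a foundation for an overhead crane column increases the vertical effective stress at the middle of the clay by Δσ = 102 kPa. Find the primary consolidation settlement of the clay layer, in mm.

S_c ≈ 98.8 mm

Final effective stress: σ'_f = σ'_0 + Δσ = 128 + 102 = 230 kPa.
Normally consolidated clay, so the full stress increment lies on the virgin compression line:
S_c = C_c·H/(1+e₀)·log₁₀(σ'_f/σ'_0) = 0.22×3/(1+0.7)×log₁₀(230/128)
    = 0.38824 × 0.25452 = 0.09881 m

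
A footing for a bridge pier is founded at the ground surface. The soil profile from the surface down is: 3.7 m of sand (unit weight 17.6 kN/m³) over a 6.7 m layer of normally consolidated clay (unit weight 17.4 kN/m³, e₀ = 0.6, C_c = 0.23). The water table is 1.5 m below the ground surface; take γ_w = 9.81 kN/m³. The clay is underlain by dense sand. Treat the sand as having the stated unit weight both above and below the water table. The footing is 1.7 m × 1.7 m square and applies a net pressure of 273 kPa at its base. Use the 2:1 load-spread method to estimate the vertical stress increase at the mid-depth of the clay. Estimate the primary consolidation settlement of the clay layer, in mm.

Mid-depth of clay below the ground surface: z = 3.7 + 6.7/2 = 7.05 m.
Total vertical stress at mid-clay: σ_v = 17.6×3.7 + 17.4×3.35 = 123.41 kPa.
Pore pressure: u = 9.81×(7.05 − 1.5) = 54.446 kPa.
Initial effective stress: σ'_0 = σ_v − u = 123.41 − 54.446 = 68.964 kPa.
Stress increase at mid-clay by the 2:1 spreading method:
Δσ = qBL/((B+z)(L+z)) = 273×1.7×1.7/((1.7+7.05)(1.7+7.05)) = 10.305 kPa
Final effective stress: σ'_f = σ'_0 + Δσ = 68.964 + 10.305 = 79.269 kPa.
Normally consolidated clay, so the full stress increment lies on the virgin compression line:
S_c = C_c·H/(1+e₀)·log₁₀(σ'_f/σ'_0) = 0.23×6.7/(1+0.6)×log₁₀(79.269/68.964)
    = 0.96313 × 0.060481 = 0.05825 m

S_c ≈ 58.3 mm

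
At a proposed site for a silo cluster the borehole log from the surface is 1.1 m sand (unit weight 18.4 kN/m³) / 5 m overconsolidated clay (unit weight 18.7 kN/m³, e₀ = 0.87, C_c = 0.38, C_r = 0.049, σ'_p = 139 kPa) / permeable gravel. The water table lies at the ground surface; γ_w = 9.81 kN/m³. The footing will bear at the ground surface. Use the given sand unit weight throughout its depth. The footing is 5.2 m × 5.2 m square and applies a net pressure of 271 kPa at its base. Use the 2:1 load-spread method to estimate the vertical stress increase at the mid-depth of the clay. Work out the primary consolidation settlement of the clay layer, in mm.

Mid-depth of clay below the ground surface: z = 1.1 + 5/2 = 3.6 m.
Total vertical stress at mid-clay: σ_v = 18.4×1.1 + 18.7×2.5 = 66.99 kPa.
Pore pressure: u = 9.81×(3.6 − 0) = 35.316 kPa.
Initial effective stress: σ'_0 = σ_v − u = 66.99 − 35.316 = 31.674 kPa.
Stress increase at mid-clay by the 2:1 spreading method:
Δσ = qBL/((B+z)(L+z)) = 271×5.2×5.2/((5.2+3.6)(5.2+3.6)) = 94.626 kPa
Final effective stress: σ'_f = 31.674 + 94.626 = 126.3 kPa.
σ'_f = 126.3 ≤ σ'_p = 139 kPa, so the clay remains overconsolidated and only the recompression index applies:
S_c = C_r·H/(1+e₀)·log₁₀(σ'_f/σ'_0) = 0.049×5/1.87×log₁₀(126.3/31.674)
    = 0.13102 × 0.6007 = 0.0787 m

S_c ≈ 78.7 mm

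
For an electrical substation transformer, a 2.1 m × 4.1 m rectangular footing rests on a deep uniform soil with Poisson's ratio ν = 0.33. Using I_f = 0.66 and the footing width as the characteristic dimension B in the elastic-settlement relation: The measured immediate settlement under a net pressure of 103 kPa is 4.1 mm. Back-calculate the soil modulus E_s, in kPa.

S_e = q·B·(1−ν²)/E_s · I_f  ⇒  E_s = q·B·(1−ν²)·I_f / S_e.
E_s = 103 × 2.1 × 0.8911 × 0.66 / 0.0041 = 31030 kPa

E_s ≈ 31000 kPa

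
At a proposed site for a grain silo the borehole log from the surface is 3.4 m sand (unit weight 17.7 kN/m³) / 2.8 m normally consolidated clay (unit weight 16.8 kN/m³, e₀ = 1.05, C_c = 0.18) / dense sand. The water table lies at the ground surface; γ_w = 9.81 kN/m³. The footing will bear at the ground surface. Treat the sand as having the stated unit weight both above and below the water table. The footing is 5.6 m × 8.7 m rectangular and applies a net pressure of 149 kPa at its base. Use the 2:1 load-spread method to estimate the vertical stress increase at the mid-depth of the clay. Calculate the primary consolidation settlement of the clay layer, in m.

Mid-depth of clay below the ground surface: z = 3.4 + 2.8/2 = 4.8 m.
Total vertical stress at mid-clay: σ_v = 17.7×3.4 + 16.8×1.4 = 83.7 kPa.
Pore pressure: u = 9.81×(4.8 − 0) = 47.088 kPa.
Initial effective stress: σ'_0 = σ_v − u = 83.7 − 47.088 = 36.612 kPa.
Stress increase at mid-clay by the 2:1 spreading method:
Δσ = qBL/((B+z)(L+z)) = 149×5.6×8.7/((5.6+4.8)(8.7+4.8)) = 51.704 kPa
Final effective stress: σ'_f = σ'_0 + Δσ = 36.612 + 51.704 = 88.316 kPa.
Normally consolidated clay, so the full stress increment lies on the virgin compression line:
S_c = C_c·H/(1+e₀)·log₁₀(σ'_f/σ'_0) = 0.18×2.8/(1+1.05)×log₁₀(88.316/36.612)
    = 0.24585 × 0.38242 = 0.09402 m

S_c ≈ 0.094 m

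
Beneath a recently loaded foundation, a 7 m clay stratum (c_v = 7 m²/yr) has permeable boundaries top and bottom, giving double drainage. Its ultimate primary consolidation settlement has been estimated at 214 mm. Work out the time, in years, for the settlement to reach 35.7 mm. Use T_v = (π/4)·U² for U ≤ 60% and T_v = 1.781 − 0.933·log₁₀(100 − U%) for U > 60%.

t ≈ 0.0382 years

Drainage path length: H_d = H/2 = 3.5 m (double drainage).
U = S(t)/S_ult = 35.7/214 = 0.1668.
U ≤ 60%: T_v = (π/4)·U² = (π/4)×0.16682² = 0.021857.
t = T_v·H_d²/c_v = 0.021857×3.5²/7 = 0.03825 years.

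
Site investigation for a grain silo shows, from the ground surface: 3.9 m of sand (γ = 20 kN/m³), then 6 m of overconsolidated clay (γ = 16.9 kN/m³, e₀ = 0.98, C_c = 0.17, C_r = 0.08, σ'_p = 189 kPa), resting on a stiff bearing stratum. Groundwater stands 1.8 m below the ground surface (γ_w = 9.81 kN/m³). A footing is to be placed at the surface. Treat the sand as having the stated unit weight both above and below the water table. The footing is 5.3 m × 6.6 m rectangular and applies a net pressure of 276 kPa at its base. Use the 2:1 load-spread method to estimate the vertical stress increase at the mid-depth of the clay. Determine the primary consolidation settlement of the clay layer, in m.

S_c ≈ 0.0586 m

Mid-depth of clay below the ground surface: z = 3.9 + 6/2 = 6.9 m.
Total vertical stress at mid-clay: σ_v = 20×3.9 + 16.9×3 = 128.7 kPa.
Pore pressure: u = 9.81×(6.9 − 1.8) = 50.031 kPa.
Initial effective stress: σ'_0 = σ_v − u = 128.7 − 50.031 = 78.669 kPa.
Stress increase at mid-clay by the 2:1 spreading method:
Δσ = qBL/((B+z)(L+z)) = 276×5.3×6.6/((5.3+6.9)(6.6+6.9)) = 58.619 kPa
Final effective stress: σ'_f = 78.669 + 58.619 = 137.29 kPa.
σ'_f = 137.29 ≤ σ'_p = 189 kPa, so the clay remains overconsolidated and only the recompression index applies:
S_c = C_r·H/(1+e₀)·log₁₀(σ'_f/σ'_0) = 0.08×6/1.98×log₁₀(137.29/78.669)
    = 0.24242 × 0.24184 = 0.05863 m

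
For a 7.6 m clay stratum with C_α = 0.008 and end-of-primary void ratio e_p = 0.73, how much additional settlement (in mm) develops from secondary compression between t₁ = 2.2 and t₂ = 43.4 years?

Secondary compression: S_s = C_α·H/(1+e_p)·log₁₀(t₂/t₁)
S_s = 0.008×7.6/(1+0.73)×log₁₀(43.4/2.2)
    = 0.03514 × 1.295 = 0.04551 m

S_s ≈ 45.5 mm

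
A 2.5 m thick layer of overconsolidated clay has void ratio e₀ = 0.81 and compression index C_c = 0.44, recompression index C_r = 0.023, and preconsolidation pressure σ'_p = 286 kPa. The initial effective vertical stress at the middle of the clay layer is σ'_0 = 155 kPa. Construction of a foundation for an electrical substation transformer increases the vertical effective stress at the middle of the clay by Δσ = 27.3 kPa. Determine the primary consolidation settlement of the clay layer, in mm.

S_c ≈ 2.24 mm

Final effective stress: σ'_f = 155 + 27.3 = 182.3 kPa.
σ'_f = 182.3 ≤ σ'_p = 286 kPa, so the clay remains overconsolidated and only the recompression index applies:
S_c = C_r·H/(1+e₀)·log₁₀(σ'_f/σ'_0) = 0.023×2.5/1.81×log₁₀(182.3/155)
    = 0.031768 × 0.070455 = 0.002238 m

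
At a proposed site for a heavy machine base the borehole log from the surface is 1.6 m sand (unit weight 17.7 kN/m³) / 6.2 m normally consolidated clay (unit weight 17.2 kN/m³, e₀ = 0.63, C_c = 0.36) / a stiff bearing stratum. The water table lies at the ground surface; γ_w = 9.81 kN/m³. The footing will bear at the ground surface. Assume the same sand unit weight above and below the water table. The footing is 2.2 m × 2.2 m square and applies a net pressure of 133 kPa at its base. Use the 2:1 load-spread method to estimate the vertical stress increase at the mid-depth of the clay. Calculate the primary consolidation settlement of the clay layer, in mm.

S_c ≈ 192 mm

Mid-depth of clay below the ground surface: z = 1.6 + 6.2/2 = 4.7 m.
Total vertical stress at mid-clay: σ_v = 17.7×1.6 + 17.2×3.1 = 81.64 kPa.
Pore pressure: u = 9.81×(4.7 − 0) = 46.107 kPa.
Initial effective stress: σ'_0 = σ_v − u = 81.64 − 46.107 = 35.533 kPa.
Stress increase at mid-clay by the 2:1 spreading method:
Δσ = qBL/((B+z)(L+z)) = 133×2.2×2.2/((2.2+4.7)(2.2+4.7)) = 13.521 kPa
Final effective stress: σ'_f = σ'_0 + Δσ = 35.533 + 13.521 = 49.054 kPa.
Normally consolidated clay, so the full stress increment lies on the virgin compression line:
S_c = C_c·H/(1+e₀)·log₁₀(σ'_f/σ'_0) = 0.36×6.2/(1+0.63)×log₁₀(49.054/35.533)
    = 1.3693 × 0.14004 = 0.1918 m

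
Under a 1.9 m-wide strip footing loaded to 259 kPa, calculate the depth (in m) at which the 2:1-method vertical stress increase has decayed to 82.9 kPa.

2:1 spreading — at depth z the loaded area has grown by z in each plan dimension:
qB/(B+z) = Δσ_z ⇒ z = qB/Δσ_z − B = 259×1.9/82.9 − 1.9 = 4.036 m

z ≈ 4.04 m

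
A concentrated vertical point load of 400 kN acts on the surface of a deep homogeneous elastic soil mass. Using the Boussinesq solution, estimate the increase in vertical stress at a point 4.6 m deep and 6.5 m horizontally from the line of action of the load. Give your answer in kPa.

Δσ_z ≈ 0.581 kPa

Boussinesq vertical stress below a point load on an elastic half-space:
Δσ_z = 3P/(2πz²) · [1 + (r/z)²]^(−5/2)
r/z = 6.5/4.6 = 1.413; [1+(r/z)²]^(−5/2) = 0.064327.
Δσ_z = 3×400/(2π×4.6²) × 0.064327 = 9.0258 × 0.064327 = 0.5806 kPa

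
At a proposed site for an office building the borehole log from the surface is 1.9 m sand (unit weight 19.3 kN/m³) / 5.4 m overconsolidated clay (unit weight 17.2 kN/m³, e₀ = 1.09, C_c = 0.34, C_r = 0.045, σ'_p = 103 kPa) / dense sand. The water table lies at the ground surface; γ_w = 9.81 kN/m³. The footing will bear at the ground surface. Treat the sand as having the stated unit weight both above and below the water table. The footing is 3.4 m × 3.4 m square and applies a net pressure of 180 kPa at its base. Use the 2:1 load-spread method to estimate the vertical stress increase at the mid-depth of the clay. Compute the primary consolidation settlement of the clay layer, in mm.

Mid-depth of clay below the ground surface: z = 1.9 + 5.4/2 = 4.6 m.
Total vertical stress at mid-clay: σ_v = 19.3×1.9 + 17.2×2.7 = 83.11 kPa.
Pore pressure: u = 9.81×(4.6 − 0) = 45.126 kPa.
Initial effective stress: σ'_0 = σ_v − u = 83.11 − 45.126 = 37.984 kPa.
Stress increase at mid-clay by the 2:1 spreading method:
Δσ = qBL/((B+z)(L+z)) = 180×3.4×3.4/((3.4+4.6)(3.4+4.6)) = 32.512 kPa
Final effective stress: σ'_f = 37.984 + 32.512 = 70.496 kPa.
σ'_f = 70.496 ≤ σ'_p = 103 kPa, so the clay remains overconsolidated and only the recompression index applies:
S_c = C_r·H/(1+e₀)·log₁₀(σ'_f/σ'_0) = 0.045×5.4/2.09×log₁₀(70.496/37.984)
    = 0.11627 × 0.26856 = 0.03122 m

S_c ≈ 31.2 mm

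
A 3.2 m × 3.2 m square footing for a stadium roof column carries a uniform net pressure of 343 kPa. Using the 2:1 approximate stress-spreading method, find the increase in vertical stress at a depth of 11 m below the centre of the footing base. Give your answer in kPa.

Δσ_z ≈ 17.4 kPa

By the 2:1 method the load spreads at 1 horizontal : 2 vertical, so at depth z the loaded area has grown by z in each plan dimension:
Δσ = qBL/((B+z)(L+z)) = 343×3.2×3.2/((3.2+11)(3.2+11)) = 17.419 kPa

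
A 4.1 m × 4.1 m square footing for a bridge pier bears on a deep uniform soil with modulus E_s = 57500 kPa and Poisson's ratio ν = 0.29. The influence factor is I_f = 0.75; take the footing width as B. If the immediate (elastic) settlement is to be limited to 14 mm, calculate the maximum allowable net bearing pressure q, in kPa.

q ≈ 286 kPa

S_e = q·B·(1−ν²)/E_s · I_f  ⇒  q = S_e·E_s / (B·(1−ν²)·I_f).
q = 0.014 × 57500 / (4.1 × 0.9159 × 0.75) = 285.8 kPa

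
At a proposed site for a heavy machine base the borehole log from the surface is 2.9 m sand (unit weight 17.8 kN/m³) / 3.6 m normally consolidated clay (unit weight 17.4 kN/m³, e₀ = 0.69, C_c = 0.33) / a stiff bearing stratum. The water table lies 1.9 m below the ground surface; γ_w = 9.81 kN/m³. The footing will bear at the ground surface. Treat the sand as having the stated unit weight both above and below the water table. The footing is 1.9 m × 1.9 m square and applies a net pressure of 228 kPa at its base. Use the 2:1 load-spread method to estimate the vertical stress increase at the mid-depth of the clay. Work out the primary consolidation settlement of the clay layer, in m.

Mid-depth of clay below the ground surface: z = 2.9 + 3.6/2 = 4.7 m.
Total vertical stress at mid-clay: σ_v = 17.8×2.9 + 17.4×1.8 = 82.94 kPa.
Pore pressure: u = 9.81×(4.7 − 1.9) = 27.468 kPa.
Initial effective stress: σ'_0 = σ_v − u = 82.94 − 27.468 = 55.472 kPa.
Stress increase at mid-clay by the 2:1 spreading method:
Δσ = qBL/((B+z)(L+z)) = 228×1.9×1.9/((1.9+4.7)(1.9+4.7)) = 18.895 kPa
Final effective stress: σ'_f = σ'_0 + Δσ = 55.472 + 18.895 = 74.367 kPa.
Normally consolidated clay, so the full stress increment lies on the virgin compression line:
S_c = C_c·H/(1+e₀)·log₁₀(σ'_f/σ'_0) = 0.33×3.6/(1+0.69)×log₁₀(74.367/55.472)
    = 0.70296 × 0.12731 = 0.08949 m

S_c ≈ 0.0895 m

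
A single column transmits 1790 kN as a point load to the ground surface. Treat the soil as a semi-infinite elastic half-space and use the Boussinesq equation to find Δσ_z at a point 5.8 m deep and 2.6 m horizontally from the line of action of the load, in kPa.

Boussinesq vertical stress below a point load on an elastic half-space:
Δσ_z = 3P/(2πz²) · [1 + (r/z)²]^(−5/2)
r/z = 2.6/5.8 = 0.44828; [1+(r/z)²]^(−5/2) = 0.63268.
Δσ_z = 3×1790/(2π×5.8²) × 0.63268 = 25.406 × 0.63268 = 16.07 kPa

Δσ_z ≈ 16.1 kPa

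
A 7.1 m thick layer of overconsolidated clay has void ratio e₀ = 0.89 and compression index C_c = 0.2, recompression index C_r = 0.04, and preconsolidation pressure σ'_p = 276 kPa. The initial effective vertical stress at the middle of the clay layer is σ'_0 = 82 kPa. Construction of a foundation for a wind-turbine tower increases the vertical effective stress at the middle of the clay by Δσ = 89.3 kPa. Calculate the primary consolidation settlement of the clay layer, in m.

S_c ≈ 0.0481 m

Final effective stress: σ'_f = 82 + 89.3 = 171.3 kPa.
σ'_f = 171.3 ≤ σ'_p = 276 kPa, so the clay remains overconsolidated and only the recompression index applies:
S_c = C_r·H/(1+e₀)·log₁₀(σ'_f/σ'_0) = 0.04×7.1/1.89×log₁₀(171.3/82)
    = 0.15026 × 0.31994 = 0.04808 m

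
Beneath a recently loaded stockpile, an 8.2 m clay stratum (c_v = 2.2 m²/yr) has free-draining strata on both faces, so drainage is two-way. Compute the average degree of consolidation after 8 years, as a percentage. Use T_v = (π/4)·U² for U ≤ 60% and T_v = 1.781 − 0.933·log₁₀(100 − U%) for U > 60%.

Drainage path length: H_d = H/2 = 4.1 m (double drainage).
T_v = c_v·t/H_d² = 2.2×8/4.1² = 1.047.
T_v = 1.047 corresponds to the U > 60% branch:
U = 1 − 10^((1.781 − T_v)/0.933)/100 = 0.9388

U ≈ 93.9 %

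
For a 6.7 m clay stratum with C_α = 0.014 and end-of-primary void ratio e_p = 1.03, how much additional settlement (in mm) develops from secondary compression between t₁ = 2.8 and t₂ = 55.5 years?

S_s ≈ 59.9 mm

Secondary compression: S_s = C_α·H/(1+e_p)·log₁₀(t₂/t₁)
S_s = 0.014×6.7/(1+1.03)×log₁₀(55.5/2.8)
    = 0.04621 × 1.297 = 0.05994 m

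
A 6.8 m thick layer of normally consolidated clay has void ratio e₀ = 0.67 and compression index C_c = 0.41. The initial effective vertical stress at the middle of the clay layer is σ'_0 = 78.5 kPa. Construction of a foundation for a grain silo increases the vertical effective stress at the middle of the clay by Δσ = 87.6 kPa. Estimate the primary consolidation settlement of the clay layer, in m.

S_c ≈ 0.543 m

Final effective stress: σ'_f = σ'_0 + Δσ = 78.5 + 87.6 = 166.1 kPa.
Normally consolidated clay, so the full stress increment lies on the virgin compression line:
S_c = C_c·H/(1+e₀)·log₁₀(σ'_f/σ'_0) = 0.41×6.8/(1+0.67)×log₁₀(166.1/78.5)
    = 1.6695 × 0.3255 = 0.5434 m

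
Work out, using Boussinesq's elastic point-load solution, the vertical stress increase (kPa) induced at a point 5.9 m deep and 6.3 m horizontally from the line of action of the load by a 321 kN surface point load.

Δσ_z ≈ 0.657 kPa

Boussinesq vertical stress below a point load on an elastic half-space:
Δσ_z = 3P/(2πz²) · [1 + (r/z)²]^(−5/2)
r/z = 6.3/5.9 = 1.0678; [1+(r/z)²]^(−5/2) = 0.14923.
Δσ_z = 3×321/(2π×5.9²) × 0.14923 = 4.4029 × 0.14923 = 0.657 kPa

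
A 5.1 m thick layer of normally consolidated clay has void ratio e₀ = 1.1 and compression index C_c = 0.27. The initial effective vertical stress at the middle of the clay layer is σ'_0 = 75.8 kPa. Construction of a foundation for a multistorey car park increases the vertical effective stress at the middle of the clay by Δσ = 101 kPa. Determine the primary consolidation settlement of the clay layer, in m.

Final effective stress: σ'_f = σ'_0 + Δσ = 75.8 + 101 = 176.8 kPa.
Normally consolidated clay, so the full stress increment lies on the virgin compression line:
S_c = C_c·H/(1+e₀)·log₁₀(σ'_f/σ'_0) = 0.27×5.1/(1+1.1)×log₁₀(176.8/75.8)
    = 0.65571 × 0.36781 = 0.2412 m

S_c ≈ 0.241 m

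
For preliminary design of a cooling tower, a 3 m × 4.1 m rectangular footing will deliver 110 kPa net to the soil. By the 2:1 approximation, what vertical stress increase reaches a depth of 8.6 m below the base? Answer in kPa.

By the 2:1 method the load spreads at 1 horizontal : 2 vertical, so at depth z the loaded area has grown by z in each plan dimension:
Δσ = qBL/((B+z)(L+z)) = 110×3×4.1/((3+8.6)(4.1+8.6)) = 9.1841 kPa

Δσ_z ≈ 9.18 kPa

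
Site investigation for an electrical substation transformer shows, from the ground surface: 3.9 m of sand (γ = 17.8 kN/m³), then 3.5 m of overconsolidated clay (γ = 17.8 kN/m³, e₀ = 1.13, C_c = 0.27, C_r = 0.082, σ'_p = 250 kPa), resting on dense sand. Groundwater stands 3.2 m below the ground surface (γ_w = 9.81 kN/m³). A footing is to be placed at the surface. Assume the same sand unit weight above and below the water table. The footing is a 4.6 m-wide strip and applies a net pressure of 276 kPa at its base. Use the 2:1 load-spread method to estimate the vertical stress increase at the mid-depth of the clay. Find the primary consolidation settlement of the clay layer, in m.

Mid-depth of clay below the ground surface: z = 3.9 + 3.5/2 = 5.65 m.
Total vertical stress at mid-clay: σ_v = 17.8×3.9 + 17.8×1.75 = 100.57 kPa.
Pore pressure: u = 9.81×(5.65 − 3.2) = 24.035 kPa.
Initial effective stress: σ'_0 = σ_v − u = 100.57 − 24.035 = 76.535 kPa.
Stress increase at mid-clay by the 2:1 spreading method:
Δσ = qB/(B+z) = 276×4.6/(4.6+5.65) = 123.86 kPa
Final effective stress: σ'_f = 76.535 + 123.86 = 200.39 kPa.
σ'_f = 200.39 ≤ σ'_p = 250 kPa, so the clay remains overconsolidated and only the recompression index applies:
S_c = C_r·H/(1+e₀)·log₁₀(σ'_f/σ'_0) = 0.082×3.5/2.13×log₁₀(200.39/76.535)
    = 0.13474 × 0.41802 = 0.05633 m

S_c ≈ 0.0563 m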